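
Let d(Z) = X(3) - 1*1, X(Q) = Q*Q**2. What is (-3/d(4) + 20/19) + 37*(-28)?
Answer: -511321/494 ≈ -1035.1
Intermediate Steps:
X(Q) = Q**3
d(Z) = 26 (d(Z) = 3**3 - 1*1 = 27 - 1 = 26)
(-3/d(4) + 20/19) + 37*(-28) = (-3/26 + 20/19) + 37*(-28) = (-3*1/26 + 20*(1/19)) - 1036 = (-3/26 + 20/19) - 1036 = 463/494 - 1036 = -511321/494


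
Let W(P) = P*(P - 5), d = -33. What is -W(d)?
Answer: -1254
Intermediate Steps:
W(P) = P*(-5 + P)
-W(d) = -(-33)*(-5 - 33) = -(-33)*(-38) = -1*1254 = -1254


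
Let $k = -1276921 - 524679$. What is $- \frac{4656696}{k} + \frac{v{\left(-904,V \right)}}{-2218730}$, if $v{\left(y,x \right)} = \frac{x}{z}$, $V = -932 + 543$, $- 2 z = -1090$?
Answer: $\frac{2815457029543}{1089254431280} \approx 2.5848$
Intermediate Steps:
$z = 545$ ($z = \left(- \frac{1}{2}\right) \left(-1090\right) = 545$)
$k = -1801600$
$V = -389$
$v{\left(y,x \right)} = \frac{x}{545}$
$- \frac{4656696}{k} + \frac{v{\left(-904,V \right)}}{-2218730} = - \frac{4656696}{-1801600} + \frac{\frac{1}{545} \left(-389\right)}{-2218730} = \left(-4656696\right) \left(- \frac{1}{1801600}\right) - - \frac{389}{1209207850} = \frac{582087}{225200} + \frac{389}{1209207850} = \frac{2815457029543}{1089254431280}$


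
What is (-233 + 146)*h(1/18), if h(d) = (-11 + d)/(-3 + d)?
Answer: -17139/53 ≈ -323.38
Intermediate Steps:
h(d) = (-11 + d)/(-3 + d)
(-233 + 146)*h(1/18) = (-233 + 146)*((-11 + 1/18)/(-3 + 1/18)) = -87*(-11 + 1/18)/(-3 + 1/18) = -87*(-197)/((-53/18)*18) = -(-1566)*(-197)/(53*18) = -87*197/53 = -17139/53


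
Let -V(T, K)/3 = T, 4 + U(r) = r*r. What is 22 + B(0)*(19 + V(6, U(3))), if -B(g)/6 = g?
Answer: 22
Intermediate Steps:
U(r) = -4 + r² (U(r) = -4 + r*r = -4 + r²)
B(g) = -6*g
V(T, K) = -3*T
22 + B(0)*(19 + V(6, U(3))) = 22 + (-6*0)*(19 - 3*6) = 22 + 0*(19 - 18) = 22 + 0*1 = 22 + 0 = 22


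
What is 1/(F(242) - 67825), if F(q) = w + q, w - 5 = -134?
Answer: -1/67712 ≈ -1.4768e-5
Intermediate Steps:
w = -129 (w = 5 - 134 = -129)
F(q) = -129 + q
1/(F(242) - 67825) = 1/((-129 + 242) - 67825) = 1/(113 - 67825) = 1/(-67712) = -1/67712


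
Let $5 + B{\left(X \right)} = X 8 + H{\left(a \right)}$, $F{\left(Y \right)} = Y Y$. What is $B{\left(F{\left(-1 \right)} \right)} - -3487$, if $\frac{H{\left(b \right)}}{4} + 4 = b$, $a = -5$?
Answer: $3454$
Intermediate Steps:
$F{\left(Y \right)} = Y^{2}$
$H{\left(b \right)} = -16 + 4 b$
$B{\left(X \right)} = -41 + 8 X$ ($B{\left(X \right)} = -5 + \left(X 8 + \left(-16 + 4 \left(-5\right)\right)\right) = -5 + \left(8 X - 36\right) = -5 + \left(-36 + 8 X\right) = -41 + 8 X$)
$B{\left(F{\left(-1 \right)} \right)} - -3487 = \left(-41 + 8 \left(-1\right)^{2}\right) - -3487 = \left(-41 + 8 \cdot 1\right) + 3487 = \left(-41 + 8\right) + 3487 = -33 + 3487 = 3454$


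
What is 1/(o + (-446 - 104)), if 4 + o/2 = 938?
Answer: 1/1318 ≈ 0.00075873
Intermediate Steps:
o = 1868 (o = -8 + 2*938 = -8 + 1876 = 1868)
1/(o + (-446 - 104)) = 1/(1868 + (-446 - 104)) = 1/(1868 - 550) = 1/1318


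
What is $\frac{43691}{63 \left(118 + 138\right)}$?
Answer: $\frac{43691}{16128} \approx 2.709$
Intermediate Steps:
$\frac{43691}{63 \left(118 + 138\right)} = \frac{43691}{63 \cdot 256} = \frac{43691}{16128}$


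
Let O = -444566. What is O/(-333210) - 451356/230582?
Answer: -11971853837/19208057055 ≈ -0.62327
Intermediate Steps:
O/(-333210) - 451356/230582 = -444566/(-333210) - 451356/230582 = -444566*(-1/333210) - 451356*1/230582 = 222283/166605 - 225678/115291 = -11971853837/19208057055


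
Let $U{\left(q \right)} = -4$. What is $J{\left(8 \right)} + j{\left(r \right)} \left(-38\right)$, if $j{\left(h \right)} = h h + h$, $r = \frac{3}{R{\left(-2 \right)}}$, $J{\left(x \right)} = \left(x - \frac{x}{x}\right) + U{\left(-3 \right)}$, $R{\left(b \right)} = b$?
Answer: $- \frac{51}{2} \approx -25.5$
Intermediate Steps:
$J{\left(x \right)} = -5 + x$ ($J{\left(x \right)} = \left(x - \frac{x}{x}\right) - 4 = \left(x - 1\right) - 4 = \left(-1 + x\right) - 4 = -5 + x$)
$r = - \frac{3}{2}$ ($r = \frac{3}{-2} = 3 \left(- \frac{1}{2}\right) = - \frac{3}{2} \approx -1.5$)
$j{\left(h \right)} = h + h^{2}$ ($j{\left(h \right)} = h^{2} + h = h + h^{2}$)
$J{\left(8 \right)} + j{\left(r \right)} \left(-38\right) = \left(-5 + 8\right) + - \frac{3 \left(1 - \frac{3}{2}\right)}{2} \left(-38\right) = 3 + \left(- \frac{3}{2}\right) \left(- \frac{1}{2}\right) \left(-38\right) = 3 + \frac{3}{4} \left(-38\right) = 3 - \frac{57}{2} = - \frac{51}{2}$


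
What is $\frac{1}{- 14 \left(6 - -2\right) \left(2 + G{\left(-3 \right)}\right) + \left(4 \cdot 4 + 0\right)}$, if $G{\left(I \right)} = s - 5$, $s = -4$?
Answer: $\frac{1}{800} \approx 0.00125$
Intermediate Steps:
$G{\left(I \right)} = -9$ ($G{\left(I \right)} = -4 - 5 = -9$)
$\frac{1}{- 14 \left(6 - -2\right) \left(2 + G{\left(-3 \right)}\right) + \left(4 \cdot 4 + 0\right)} = \frac{1}{- 14 \left(6 - -2\right) \left(2 - 9\right) + \left(4 \cdot 4 + 0\right)} = \frac{1}{- 14 \left(6 + 2\right) \left(-7\right) + \left(16 + 0\right)} = \frac{1}{- 14 \cdot 8 \left(-7\right) + 16} = \frac{1}{\left(-14\right) \left(-56\right) + 16} = \frac{1}{784 + 16} = \frac{1}{800}$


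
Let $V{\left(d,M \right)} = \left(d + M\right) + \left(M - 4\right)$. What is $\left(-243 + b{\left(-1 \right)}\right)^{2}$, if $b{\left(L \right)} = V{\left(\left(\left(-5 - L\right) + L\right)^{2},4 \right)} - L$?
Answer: $45369$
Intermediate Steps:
$V{\left(d,M \right)} = -4 + d + 2 M$ ($V{\left(d,M \right)} = \left(M + d\right) + \left(-4 + M\right) = -4 + d + 2 M$)
$b{\left(L \right)} = 29 - L$ ($b{\left(L \right)} = \left(-4 + \left(\left(-5 - L\right) + L\right)^{2} + 2 \cdot 4\right) - L = \left(-4 + \left(-5\right)^{2} + 8\right) - L = \left(-4 + 25 + 8\right) - L = 29 - L$)
$\left(-243 + b{\left(-1 \right)}\right)^{2} = \left(-243 + \left(29 - -1\right)\right)^{2} = \left(-243 + \left(29 + 1\right)\right)^{2} = \left(-243 + 30\right)^{2} = \left(-213\right)^{2} = 45369$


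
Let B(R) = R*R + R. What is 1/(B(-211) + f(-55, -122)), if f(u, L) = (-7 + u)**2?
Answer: 1/48154 ≈ 2.0767e-5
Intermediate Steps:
B(R) = R + R**2 (B(R) = R**2 + R = R + R**2)
1/(B(-211) + f(-55, -122)) = 1/(-211*(1 - 211) + (-7 - 55)**2) = 1/(-211*(-210) + (-62)**2) = 1/(44310 + 3844) = 1/48154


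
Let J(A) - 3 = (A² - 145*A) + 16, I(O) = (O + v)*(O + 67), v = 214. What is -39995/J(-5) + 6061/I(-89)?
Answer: -10422469/192250 ≈ -54.213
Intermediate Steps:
I(O) = (67 + O)*(214 + O) (I(O) = (O + 214)*(O + 67) = (214 + O)*(67 + O) = (67 + O)*(214 + O))
J(A) = 19 + A² - 145*A (J(A) = 3 + ((A² - 145*A) + 16) = 3 + (16 + A² - 145*A) = 19 + A² - 145*A)
-39995/J(-5) + 6061/I(-89) = -39995/(19 + (-5)² - 145*(-5)) + 6061/(14338 + (-89)² + 281*(-89)) = -39995/(19 + 25 + 725) + 6061/(14338 + 7921 - 25009) = -39995/769 + 6061/(-2750) = -39995*1/769 + 6061*(-1/2750) = -39995/769 - 551/250 = -10422469/192250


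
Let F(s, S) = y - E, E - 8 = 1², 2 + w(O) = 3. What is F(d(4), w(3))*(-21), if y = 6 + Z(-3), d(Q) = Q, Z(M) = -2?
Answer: 105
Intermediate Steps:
w(O) = 1 (w(O) = -2 + 3 = 1)
E = 9 (E = 8 + 1² = 8 + 1 = 9)
y = 4 (y = 6 - 2 = 4)
F(s, S) = -5 (F(s, S) = 4 - 1*9 = 4 - 9 = -5)
F(d(4), w(3))*(-21) = -5*(-21) = 105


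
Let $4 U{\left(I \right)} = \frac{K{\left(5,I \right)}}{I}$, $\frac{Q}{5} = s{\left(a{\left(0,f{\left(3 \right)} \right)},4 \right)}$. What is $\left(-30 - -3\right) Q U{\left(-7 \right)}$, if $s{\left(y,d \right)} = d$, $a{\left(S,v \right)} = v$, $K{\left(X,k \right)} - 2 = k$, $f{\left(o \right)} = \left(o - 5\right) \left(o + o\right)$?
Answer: $- \frac{675}{7} \approx -96.429$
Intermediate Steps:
$f{\left(o \right)} = 2 o \left(-5 + o\right)$ ($f{\left(o \right)} = \left(-5 + o\right) 2 o = 2 o \left(-5 + o\right)$)
$K{\left(X,k \right)} = 2 + k$
$Q = 20$ ($Q = 5 \cdot 4 = 20$)
$U{\left(I \right)} = \frac{2 + I}{4 I}$ ($U{\left(I \right)} = \frac{\left(2 + I\right) \frac{1}{I}}{4} = \frac{\frac{1}{I} \left(2 + I\right)}{4} = \frac{2 + I}{4 I}$)
$\left(-30 - -3\right) Q U{\left(-7 \right)} = \left(-30 - -3\right) 20 \frac{2 - 7}{4 \left(-7\right)} = \left(-30 + 3\right) 20 \cdot \frac{1}{4} \left(- \frac{1}{7}\right) \left(-5\right) = \left(-27\right) 20 \cdot \frac{5}{28} = \left(-540\right) \frac{5}{28} = - \frac{675}{7}$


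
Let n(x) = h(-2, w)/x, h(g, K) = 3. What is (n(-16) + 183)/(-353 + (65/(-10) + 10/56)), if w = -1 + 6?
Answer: -20475/40244 ≈ -0.50877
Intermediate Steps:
w = 5
n(x) = 3/x
(n(-16) + 183)/(-353 + (65/(-10) + 10/56)) = (3/(-16) + 183)/(-353 + (65/(-10) + 10/56)) = (3*(-1/16) + 183)/(-353 + (65*(-⅒) + 10*(1/56))) = (-3/16 + 183)/(-353 + (-13/2 + 5/28)) = 2925/(16*(-353 - 177/28)) = 2925/(16*(-10061/28)) = (2925/16)*(-28/10061) = -20475/40244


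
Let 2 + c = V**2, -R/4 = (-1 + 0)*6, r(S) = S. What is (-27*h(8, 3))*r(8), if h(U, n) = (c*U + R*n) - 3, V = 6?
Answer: -73656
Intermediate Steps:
R = 24 (R = -4*(-1 + 0)*6 = -(-4)*6 = -4*(-6) = 24)
c = 34 (c = -2 + 6**2 = -2 + 36 = 34)
h(U, n) = -3 + 24*n + 34*U (h(U, n) = (34*U + 24*n) - 3 = (24*n + 34*U) - 3 = -3 + 24*n + 34*U)
(-27*h(8, 3))*r(8) = -27*(-3 + 24*3 + 34*8)*8 = -27*(-3 + 72 + 272)*8 = -27*341*8 = -9207*8 = -73656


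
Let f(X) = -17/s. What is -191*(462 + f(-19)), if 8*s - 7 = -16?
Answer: -820154/9 ≈ -91128.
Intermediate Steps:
s = -9/8 (s = 7/8 + (⅛)*(-16) = 7/8 - 2 = -9/8 ≈ -1.1250)
f(X) = 136/9 (f(X) = -17/(-9/8) = -17*(-8/9) = 136/9)
-191*(462 + f(-19)) = -191*(462 + 136/9) = -191*4294/9 = -820154/9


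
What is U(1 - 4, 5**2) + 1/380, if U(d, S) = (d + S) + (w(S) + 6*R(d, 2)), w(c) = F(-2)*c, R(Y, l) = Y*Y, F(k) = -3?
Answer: 381/380 ≈ 1.0026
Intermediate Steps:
R(Y, l) = Y**2
w(c) = -3*c
U(d, S) = d - 2*S + 6*d**2 (U(d, S) = (d + S) + (-3*S + 6*d**2) = (S + d) + (-3*S + 6*d**2) = d - 2*S + 6*d**2)
U(1 - 4, 5**2) + 1/380 = ((1 - 4) - 2*5**2 + 6*(1 - 4)**2) + 1/380 = (-3 - 2*25 + 6*(-3)**2) + 1/380 = (-3 - 50 + 6*9) + 1/380 = (-3 - 50 + 54) + 1/380 = 1 + 1/380 = 381/380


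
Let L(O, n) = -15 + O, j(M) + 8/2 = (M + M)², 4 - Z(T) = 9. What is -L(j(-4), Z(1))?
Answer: -45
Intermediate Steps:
Z(T) = -5 (Z(T) = 4 - 1*9 = 4 - 9 = -5)
j(M) = -4 + 4*M² (j(M) = -4 + (M + M)² = -4 + (2*M)² = -4 + 4*M²)
-L(j(-4), Z(1)) = -(-15 + (-4 + 4*(-4)²)) = -(-15 + (-4 + 4*16)) = -(-15 + (-4 + 64)) = -(-15 + 60) = -1*45 = -45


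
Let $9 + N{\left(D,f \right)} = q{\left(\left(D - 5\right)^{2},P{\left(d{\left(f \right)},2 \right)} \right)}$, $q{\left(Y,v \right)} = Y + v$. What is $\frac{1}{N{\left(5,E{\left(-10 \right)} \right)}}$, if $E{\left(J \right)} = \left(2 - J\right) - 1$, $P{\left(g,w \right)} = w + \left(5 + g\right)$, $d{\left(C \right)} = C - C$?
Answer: $- \frac{1}{2} \approx -0.5$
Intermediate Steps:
$d{\left(C \right)} = 0$
$P{\left(g,w \right)} = 5 + g + w$
$E{\left(J \right)} = 1 - J$
$N{\left(D,f \right)} = -2 + \left(-5 + D\right)^{2}$ ($N{\left(D,f \right)} = -9 + \left(\left(D - 5\right)^{2} + \left(5 + 0 + 2\right)\right) = -9 + \left(\left(-5 + D\right)^{2} + 7\right) = -9 + \left(7 + \left(-5 + D\right)^{2}\right) = -2 + \left(-5 + D\right)^{2}$)
$\frac{1}{N{\left(5,E{\left(-10 \right)} \right)}} = \frac{1}{-2 + \left(-5 + 5\right)^{2}} = \frac{1}{-2 + 0^{2}} = \frac{1}{-2 + 0} = \frac{1}{-2} = - \frac{1}{2}$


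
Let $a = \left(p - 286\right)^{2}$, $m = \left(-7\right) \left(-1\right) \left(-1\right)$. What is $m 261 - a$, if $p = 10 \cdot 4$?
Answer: $-62343$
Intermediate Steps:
$m = -7$ ($m = 7 \left(-1\right) = -7$)
$p = 40$
$a = 60516$ ($a = \left(40 - 286\right)^{2} = \left(-246\right)^{2} = 60516$)
$m 261 - a = \left(-7\right) 261 - 60516 = -1827 - 60516 = -62343$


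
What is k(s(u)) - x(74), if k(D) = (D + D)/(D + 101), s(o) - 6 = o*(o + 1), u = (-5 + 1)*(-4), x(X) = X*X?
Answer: -2074848/379 ≈ -5474.5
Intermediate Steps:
x(X) = X²
u = 16 (u = -4*(-4) = 16)
s(o) = 6 + o*(1 + o) (s(o) = 6 + o*(o + 1) = 6 + o*(1 + o))
k(D) = 2*D/(101 + D) (k(D) = (2*D)/(101 + D) = 2*D/(101 + D))
k(s(u)) - x(74) = 2*(6 + 16 + 16²)/(101 + (6 + 16 + 16²)) - 1*74² = 2*(6 + 16 + 256)/(101 + (6 + 16 + 256)) - 1*5476 = 2*278/(101 + 278) - 5476 = 2*278/379 - 5476 = 2*278*(1/379) - 5476 = 556/379 - 5476 = -2074848/379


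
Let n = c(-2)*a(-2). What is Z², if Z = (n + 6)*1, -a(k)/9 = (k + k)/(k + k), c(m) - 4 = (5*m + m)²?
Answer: 1758276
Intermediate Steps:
c(m) = 4 + 36*m² (c(m) = 4 + (5*m + m)² = 4 + (6*m)² = 4 + 36*m²)
a(k) = -9 (a(k) = -9*(k + k)/(k + k) = -9*2*k/(2*k) = -9*2*k*1/(2*k) = -9*1 = -9)
n = -1332 (n = (4 + 36*(-2)²)*(-9) = (4 + 36*4)*(-9) = (4 + 144)*(-9) = 148*(-9) = -1332)
Z = -1326 (Z = (-1332 + 6)*1 = -1326*1 = -1326)
Z² = (-1326)² = 1758276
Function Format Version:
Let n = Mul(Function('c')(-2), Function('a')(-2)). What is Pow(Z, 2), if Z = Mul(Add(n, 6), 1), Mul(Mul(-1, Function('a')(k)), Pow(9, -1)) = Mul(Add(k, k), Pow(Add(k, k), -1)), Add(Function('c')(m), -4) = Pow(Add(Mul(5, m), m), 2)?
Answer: 1758276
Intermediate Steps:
Function('c')(m) = Add(4, Mul(36, Pow(m, 2))) (Function('c')(m) = Add(4, Pow(Add(Mul(5, m), m), 2)) = Add(4, Pow(Mul(6, m), 2)) = Add(4, Mul(36, Pow(m, 2))))
Function('a')(k) = -9 (Function('a')(k) = Mul(-9, Mul(Add(k, k), Pow(Add(k, k), -1))) = Mul(-9, Mul(Mul(2, k), Pow(Mul(2, k), -1))) = Mul(-9, Mul(Mul(2, k), Mul(Rational(1, 2), Pow(k, -1)))) = Mul(-9, 1) = -9)
n = -1332 (n = Mul(Add(4, Mul(36, Pow(-2, 2))), -9) = Mul(Add(4, Mul(36, 4)), -9) = Mul(Add(4, 144), -9) = Mul(148, -9) = -1332)
Z = -1326 (Z = Mul(Add(-1332, 6), 1) = Mul(-1326, 1) = -1326)
Pow(Z, 2) = Pow(-1326, 2) = 1758276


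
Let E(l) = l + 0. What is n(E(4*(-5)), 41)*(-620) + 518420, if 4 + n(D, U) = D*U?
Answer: 1029300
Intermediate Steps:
E(l) = l
n(D, U) = -4 + D*U
n(E(4*(-5)), 41)*(-620) + 518420 = (-4 + (4*(-5))*41)*(-620) + 518420 = (-4 - 20*41)*(-620) + 518420 = (-4 - 820)*(-620) + 518420 = -824*(-620) + 518420 = 510880 + 518420 = 1029300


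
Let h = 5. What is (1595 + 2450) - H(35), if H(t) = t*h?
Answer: 3870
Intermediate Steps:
H(t) = 5*t (H(t) = t*5 = 5*t)
(1595 + 2450) - H(35) = (1595 + 2450) - 5*35 = 4045 - 1*175 = 4045 - 175 = 3870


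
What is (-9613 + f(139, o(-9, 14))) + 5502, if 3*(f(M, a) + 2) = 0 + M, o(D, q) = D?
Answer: -12200/3 ≈ -4066.7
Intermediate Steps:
f(M, a) = -2 + M/3 (f(M, a) = -2 + (0 + M)/3 = -2 + M/3)
(-9613 + f(139, o(-9, 14))) + 5502 = (-9613 + (-2 + (⅓)*139)) + 5502 = (-9613 + (-2 + 139/3)) + 5502 = (-9613 + 133/3) + 5502 = -28706/3 + 5502 = -12200/3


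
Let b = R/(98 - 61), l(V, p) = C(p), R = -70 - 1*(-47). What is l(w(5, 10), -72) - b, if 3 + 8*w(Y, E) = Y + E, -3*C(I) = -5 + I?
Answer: 2918/111 ≈ 26.288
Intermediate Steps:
R = -23 (R = -70 + 47 = -23)
C(I) = 5/3 - I/3 (C(I) = -(-5 + I)/3 = 5/3 - I/3)
w(Y, E) = -3/8 + E/8 + Y/8 (w(Y, E) = -3/8 + (Y + E)/8 = -3/8 + (E + Y)/8 = -3/8 + (E/8 + Y/8) = -3/8 + E/8 + Y/8)
l(V, p) = 5/3 - p/3
b = -23/37 (b = -23/(98 - 61) = -23/37 ≈ -0.62162)
l(w(5, 10), -72) - b = (5/3 - ⅓*(-72)) - 1*(-23/37) = (5/3 + 24) + 23/37 = 77/3 + 23/37 = 2918/111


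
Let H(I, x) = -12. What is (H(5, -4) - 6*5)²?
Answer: 1764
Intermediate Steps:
(H(5, -4) - 6*5)² = (-12 - 6*5)² = (-12 - 30)² = (-42)² = 1764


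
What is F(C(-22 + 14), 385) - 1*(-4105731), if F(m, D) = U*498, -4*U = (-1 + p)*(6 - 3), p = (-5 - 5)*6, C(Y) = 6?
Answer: 8257029/2 ≈ 4.1285e+6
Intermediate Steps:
p = -60 (p = -10*6 = -60)
U = 183/4 (U = -(-1 - 60)*(6 - 3)/4 = -(-61)*3/4 = -1/4*(-183) = 183/4 ≈ 45.750)
F(m, D) = 45567/2 (F(m, D) = (183/4)*498 = 45567/2)
F(C(-22 + 14), 385) - 1*(-4105731) = 45567/2 - 1*(-4105731) = 45567/2 + 4105731 = 8257029/2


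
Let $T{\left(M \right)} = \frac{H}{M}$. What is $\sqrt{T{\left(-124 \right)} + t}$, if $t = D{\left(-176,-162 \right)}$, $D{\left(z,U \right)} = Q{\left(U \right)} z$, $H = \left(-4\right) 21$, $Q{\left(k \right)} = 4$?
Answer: $\frac{i \sqrt{675893}}{31} \approx 26.52 i$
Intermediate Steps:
$H = -84$
$T{\left(M \right)} = - \frac{84}{M}$
$D{\left(z,U \right)} = 4 z$
$t = -704$ ($t = 4 \left(-176\right) = -704$)
$\sqrt{T{\left(-124 \right)} + t} = \sqrt{- \frac{84}{-124} - 704} = \sqrt{\left(-84\right) \left(- \frac{1}{124}\right) - 704} = \sqrt{\frac{21}{31} - 704} = \sqrt{- \frac{21803}{31}} = \frac{i \sqrt{675893}}{31}$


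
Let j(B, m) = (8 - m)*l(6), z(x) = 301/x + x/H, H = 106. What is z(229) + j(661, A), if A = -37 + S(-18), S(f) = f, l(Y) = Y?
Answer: 9259919/24274 ≈ 381.47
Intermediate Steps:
A = -55 (A = -37 - 18 = -55)
z(x) = 301/x + x/106
j(B, m) = 48 - 6*m (j(B, m) = (8 - m)*6 = 48 - 6*m)
z(229) + j(661, A) = (301/229 + (1/106)*229) + (48 - 6*(-55)) = (301*(1/229) + 229/106) + (48 + 330) = (301/229 + 229/106) + 378 = 84347/24274 + 378 = 9259919/24274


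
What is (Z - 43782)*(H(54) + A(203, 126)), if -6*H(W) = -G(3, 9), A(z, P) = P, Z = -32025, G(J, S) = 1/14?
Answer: -267472365/28 ≈ -9.5526e+6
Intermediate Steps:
G(J, S) = 1/14
H(W) = 1/84 (H(W) = -(-1)/(6*14) = -1/6*(-1/14) = 1/84)
(Z - 43782)*(H(54) + A(203, 126)) = (-32025 - 43782)*(1/84 + 126) = -75807*10585/84 = -267472365/28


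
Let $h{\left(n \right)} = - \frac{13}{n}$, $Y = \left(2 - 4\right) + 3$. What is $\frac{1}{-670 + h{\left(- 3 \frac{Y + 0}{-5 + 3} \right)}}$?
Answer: $- \frac{3}{2036} \approx -0.0014735$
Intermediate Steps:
$Y = 1$ ($Y = -2 + 3 = 1$)
$\frac{1}{-670 + h{\left(- 3 \frac{Y + 0}{-5 + 3} \right)}} = \frac{1}{-670 - \frac{13}{\left(-3\right) \frac{1 + 0}{-5 + 3}}} = \frac{1}{-670 - \frac{13}{\left(-3\right) 1 \frac{1}{-2}}} = \frac{1}{-670 - \frac{13}{\left(-3\right) 1 \left(- \frac{1}{2}\right)}} = \frac{1}{-670 - \frac{13}{\left(-3\right) \left(- \frac{1}{2}\right)}} = \frac{1}{-670 - \frac{13}{\frac{3}{2}}} = \frac{1}{-670 - \frac{26}{3}} = \frac{1}{- \frac{2036}{3}} = - \frac{3}{2036}$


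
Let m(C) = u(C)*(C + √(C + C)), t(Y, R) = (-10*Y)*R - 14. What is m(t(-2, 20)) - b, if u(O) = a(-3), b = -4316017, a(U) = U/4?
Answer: 8631455/2 - 3*√193/2 ≈ 4.3157e+6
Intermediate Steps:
t(Y, R) = -14 - 10*R*Y (t(Y, R) = -10*R*Y - 14 = -14 - 10*R*Y)
a(U) = U/4 (a(U) = U*(¼) = U/4)
u(O) = -¾ (u(O) = (¼)*(-3) = -¾)
m(C) = -3*C/4 - 3*√2*√C/4 (m(C) = -3*(C + √(C + C))/4 = -3*(C + √(2*C))/4 = -3*(C + √2*√C)/4 = -3*C/4 - 3*√2*√C/4)
m(t(-2, 20)) - b = (-3*(-14 - 10*20*(-2))/4 - 3*√2*√(-14 - 10*20*(-2))/4) - 1*(-4316017) = (-3*(-14 + 400)/4 - 3*√2*√(-14 + 400)/4) + 4316017 = (-¾*386 - 3*√2*√386/4) + 4316017 = (-579/2 - 3*√193/2) + 4316017 = 8631455/2 - 3*√193/2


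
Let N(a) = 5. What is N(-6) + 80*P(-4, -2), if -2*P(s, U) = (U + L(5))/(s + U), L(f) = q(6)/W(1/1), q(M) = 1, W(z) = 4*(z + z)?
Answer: -15/2 ≈ -7.5000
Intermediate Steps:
W(z) = 8*z (W(z) = 4*(2*z) = 8*z)
L(f) = ⅛ (L(f) = 1/(8/1) = 1/(8*1) = 1/8 = 1*(⅛) = ⅛)
P(s, U) = -(⅛ + U)/(2*(U + s)) (P(s, U) = -(U + ⅛)/(2*(s + U)) = -(⅛ + U)/(2*(U + s)))
N(-6) + 80*P(-4, -2) = 5 + 80*((-1/16 - ½*(-2))/(-2 - 4)) = 5 + 80*((-1/16 + 1)/(-6)) = 5 + 80*(-⅙*15/16) = 5 + 80*(-5/32) = 5 - 25/2 = -15/2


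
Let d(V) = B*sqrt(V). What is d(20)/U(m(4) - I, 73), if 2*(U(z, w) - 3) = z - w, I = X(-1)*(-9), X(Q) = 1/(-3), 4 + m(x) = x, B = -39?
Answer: 78*sqrt(5)/35 ≈ 4.9832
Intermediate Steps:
m(x) = -4 + x
X(Q) = -1/3
d(V) = -39*sqrt(V)
I = 3 (I = -1/3*(-9) = 3)
U(z, w) = 3 + z/2 - w/2 (U(z, w) = 3 + (z - w)/2 = 3 + (z/2 - w/2) = 3 + z/2 - w/2)
d(20)/U(m(4) - I, 73) = (-78*sqrt(5))/(3 + ((-4 + 4) - 1*3)/2 - 1/2*73) = (-78*sqrt(5))/(3 + (0 - 3)/2 - 73/2) = (-78*sqrt(5))/(3 + (1/2)*(-3) - 73/2) = (-78*sqrt(5))/(3 - 3/2 - 73/2) = -78*sqrt(5)/(-35) = -78*sqrt(5)*(-1/35) = 78*sqrt(5)/35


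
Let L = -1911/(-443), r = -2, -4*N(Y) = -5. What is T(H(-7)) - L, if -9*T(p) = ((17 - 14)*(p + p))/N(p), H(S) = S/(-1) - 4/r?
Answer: -20187/2215 ≈ -9.1138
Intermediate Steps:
N(Y) = 5/4 (N(Y) = -1/4*(-5) = 5/4)
H(S) = 2 - S (H(S) = S/(-1) - 4/(-2) = S*(-1) - 4*(-1/2) = -S + 2 = 2 - S)
T(p) = -8*p/15 (T(p) = -(17 - 14)*(p + p)/(9*5/4) = -3*(2*p)*4/(9*5) = -6*p*4/(9*5) = -8*p/15)
L = 1911/443 (L = -1911*(-1/443) = 1911/443 ≈ 4.3138)
T(H(-7)) - L = -8*(2 - 1*(-7))/15 - 1*1911/443 = -8*(2 + 7)/15 - 1911/443 = -8/15*9 - 1911/443 = -24/5 - 1911/443 = -20187/2215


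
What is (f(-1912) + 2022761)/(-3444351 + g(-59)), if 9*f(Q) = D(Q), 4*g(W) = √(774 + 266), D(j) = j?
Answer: -20899101419629/35590661433408 - 18202937*√65/106771984300224 ≈ -0.58721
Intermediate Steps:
g(W) = √65 (g(W) = √(774 + 266)/4 = √1040/4 = (4*√65)/4 = √65)
f(Q) = Q/9
(f(-1912) + 2022761)/(-3444351 + g(-59)) = ((⅑)*(-1912) + 2022761)/(-3444351 + √65) = (-1912/9 + 2022761)/(-3444351 + √65) = 18202937/(9*(-3444351 + √65))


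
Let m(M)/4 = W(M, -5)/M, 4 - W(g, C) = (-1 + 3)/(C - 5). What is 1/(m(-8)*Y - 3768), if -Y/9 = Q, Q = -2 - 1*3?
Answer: -2/7725 ≈ -0.00025890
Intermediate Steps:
W(g, C) = 4 - 2/(-5 + C) (W(g, C) = 4 - (-1 + 3)/(C - 5) = 4 - 2/(-5 + C))
Q = -5 (Q = -2 - 3 = -5)
m(M) = 84/(5*M) (m(M) = 4*((2*(-11 + 2*(-5))/(-5 - 5))/M) = 4*((2*(-11 - 10)/(-10))/M) = 4*((2*(-⅒)*(-21))/M) = 4*(21/(5*M)) = 84/(5*M))
Y = 45 (Y = -9*(-5) = 45)
1/(m(-8)*Y - 3768) = 1/(((84/5)/(-8))*45 - 3768) = 1/(((84/5)*(-⅛))*45 - 3768) = 1/(-21/10*45 - 3768) = 1/(-189/2 - 3768) = 1/(-7725/2) = -2/7725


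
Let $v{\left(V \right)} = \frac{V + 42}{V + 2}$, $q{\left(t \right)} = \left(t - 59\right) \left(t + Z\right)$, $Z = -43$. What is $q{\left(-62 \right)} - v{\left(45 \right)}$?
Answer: $\frac{597048}{47} \approx 12703.0$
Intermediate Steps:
$q{\left(t \right)} = \left(-59 + t\right) \left(-43 + t\right)$ ($q{\left(t \right)} = \left(t - 59\right) \left(t - 43\right) = \left(-59 + t\right) \left(-43 + t\right)$)
$v{\left(V \right)} = \frac{42 + V}{2 + V}$
$q{\left(-62 \right)} - v{\left(45 \right)} = \left(2537 + \left(-62\right)^{2} - -6324\right) - \frac{42 + 45}{2 + 45} = \left(2537 + 3844 + 6324\right) - \frac{1}{47} \cdot 87 = 12705 - \frac{1}{47} \cdot 87 = 12705 - \frac{87}{47} = \frac{597048}{47}$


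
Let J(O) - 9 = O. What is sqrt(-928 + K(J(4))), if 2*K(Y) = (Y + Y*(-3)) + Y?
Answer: I*sqrt(3738)/2 ≈ 30.57*I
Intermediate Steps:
J(O) = 9 + O
K(Y) = -Y/2 (K(Y) = ((Y + Y*(-3)) + Y)/2 = ((Y - 3*Y) + Y)/2 = (-2*Y + Y)/2 = (-Y)/2 = -Y/2)
sqrt(-928 + K(J(4))) = sqrt(-928 - (9 + 4)/2) = sqrt(-928 - 1/2*13) = sqrt(-928 - 13/2) = sqrt(-1869/2) = I*sqrt(3738)/2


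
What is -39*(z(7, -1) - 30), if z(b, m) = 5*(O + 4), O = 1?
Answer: 195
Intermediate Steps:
z(b, m) = 25 (z(b, m) = 5*(1 + 4) = 5*5 = 25)
-39*(z(7, -1) - 30) = -39*(25 - 30) = -39*(-5) = 195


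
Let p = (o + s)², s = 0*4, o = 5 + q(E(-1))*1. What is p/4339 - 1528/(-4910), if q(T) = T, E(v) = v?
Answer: 3354276/10652245 ≈ 0.31489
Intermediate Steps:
o = 4 (o = 5 - 1*1 = 5 - 1 = 4)
s = 0
p = 16 (p = (4 + 0)² = 4² = 16)
p/4339 - 1528/(-4910) = 16/4339 - 1528/(-4910) = 16*(1/4339) - 1528*(-1/4910) = 16/4339 + 764/2455 = 3354276/10652245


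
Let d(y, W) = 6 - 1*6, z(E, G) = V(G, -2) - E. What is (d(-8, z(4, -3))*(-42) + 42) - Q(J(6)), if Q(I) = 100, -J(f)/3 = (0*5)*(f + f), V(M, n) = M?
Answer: -58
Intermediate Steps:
z(E, G) = G - E
d(y, W) = 0 (d(y, W) = 6 - 6 = 0)
J(f) = 0 (J(f) = -3*0*5*(f + f) = -0*2*f = -3*0 = 0)
(d(-8, z(4, -3))*(-42) + 42) - Q(J(6)) = (0*(-42) + 42) - 1*100 = (0 + 42) - 100 = 42 - 100 = -58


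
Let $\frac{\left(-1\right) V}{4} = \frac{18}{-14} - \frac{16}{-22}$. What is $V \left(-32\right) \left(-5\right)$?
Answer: $\frac{27520}{77} \approx 357.4$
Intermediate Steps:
$V = \frac{172}{77}$ ($V = - 4 \left(\frac{18}{-14} - \frac{16}{-22}\right) = - 4 \left(18 \left(- \frac{1}{14}\right) - - \frac{8}{11}\right) = - 4 \left(- \frac{9}{7} + \frac{8}{11}\right) = \left(-4\right) \left(- \frac{43}{77}\right) = \frac{172}{77} \approx 2.2338$)
$V \left(-32\right) \left(-5\right) = \frac{172}{77} \left(-32\right) \left(-5\right) = \left(- \frac{5504}{77}\right) \left(-5\right) = \frac{27520}{77}$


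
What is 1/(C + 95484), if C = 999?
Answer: 1/96483 ≈ 1.0365e-5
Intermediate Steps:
1/(C + 95484) = 1/(999 + 95484) = 1/96483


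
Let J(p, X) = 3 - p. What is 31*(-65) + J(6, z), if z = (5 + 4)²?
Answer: -2018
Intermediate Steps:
z = 81 (z = 9² = 81)
31*(-65) + J(6, z) = 31*(-65) + (3 - 1*6) = -2015 + (3 - 6) = -2015 - 3 = -2018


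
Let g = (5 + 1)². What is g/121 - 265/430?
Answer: -3317/10406 ≈ -0.31876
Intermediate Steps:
g = 36 (g = 6² = 36)
g/121 - 265/430 = 36/121 - 265/430 = 36*(1/121) - 265*1/430 = 36/121 - 53/86 = -3317/10406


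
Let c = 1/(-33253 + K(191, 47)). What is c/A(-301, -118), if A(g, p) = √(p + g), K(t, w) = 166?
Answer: I*√419/13863453 ≈ 1.4765e-6*I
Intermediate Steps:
A(g, p) = √(g + p)
c = -1/33087 (c = 1/(-33253 + 166) = 1/(-33087) = -1/33087 ≈ -3.0223e-5)
c/A(-301, -118) = -1/(33087*√(-301 - 118)) = -(-I*√419/419)/33087 = -(-1)*I*√419/13863453 = I*√419/13863453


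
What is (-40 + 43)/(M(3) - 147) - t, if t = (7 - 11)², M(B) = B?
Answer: -769/48 ≈ -16.021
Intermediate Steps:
t = 16 (t = (-4)² = 16)
(-40 + 43)/(M(3) - 147) - t = (-40 + 43)/(3 - 147) - 1*16 = 3/(-144) - 16 = 3*(-1/144) - 16 = -1/48 - 16 = -769/48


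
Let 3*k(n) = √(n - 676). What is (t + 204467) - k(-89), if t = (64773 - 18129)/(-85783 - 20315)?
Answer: 3615582187/17683 - I*√85 ≈ 2.0447e+5 - 9.2195*I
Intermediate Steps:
k(n) = √(-676 + n)/3 (k(n) = √(n - 676)/3 = √(-676 + n)/3)
t = -7774/17683 (t = 46644/(-106098) = 46644*(-1/106098) = -7774/17683 ≈ -0.43963)
(t + 204467) - k(-89) = (-7774/17683 + 204467) - √(-676 - 89)/3 = 3615582187/17683 - √(-765)/3 = 3615582187/17683 - 3*I*√85/3 = 3615582187/17683 - I*√85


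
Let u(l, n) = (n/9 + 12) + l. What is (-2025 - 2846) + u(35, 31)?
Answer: -43385/9 ≈ -4820.6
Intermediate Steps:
u(l, n) = 12 + l + n/9 (u(l, n) = (n*(⅑) + 12) + l = (n/9 + 12) + l = (12 + n/9) + l = 12 + l + n/9)
(-2025 - 2846) + u(35, 31) = (-2025 - 2846) + (12 + 35 + (⅑)*31) = -4871 + (12 + 35 + 31/9) = -4871 + 454/9 = -43385/9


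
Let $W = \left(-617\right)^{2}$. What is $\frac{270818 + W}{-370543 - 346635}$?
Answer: $- \frac{651507}{717178} \approx -0.90843$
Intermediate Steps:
$W = 380689$
$\frac{270818 + W}{-370543 - 346635} = \frac{270818 + 380689}{-370543 - 346635} = \frac{651507}{-717178} = 651507 \left(- \frac{1}{717178}\right) = - \frac{651507}{717178}$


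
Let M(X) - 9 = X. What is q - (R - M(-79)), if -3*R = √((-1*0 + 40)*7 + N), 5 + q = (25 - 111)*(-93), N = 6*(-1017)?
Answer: 7923 + I*√5822/3 ≈ 7923.0 + 25.434*I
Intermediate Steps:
N = -6102
q = 7993 (q = -5 + (25 - 111)*(-93) = -5 - 86*(-93) = -5 + 7998 = 7993)
M(X) = 9 + X
R = -I*√5822/3 (R = -√((-1*0 + 40)*7 - 6102)/3 = -√((0 + 40)*7 - 6102)/3 = -√(40*7 - 6102)/3 = -√(280 - 6102)/3 = -I*√5822/3 ≈ -25.434*I)
q - (R - M(-79)) = 7993 - (-I*√5822/3 - (9 - 79)) = 7993 - (-I*√5822/3 - 1*(-70)) = 7993 - (-I*√5822/3 + 70) = 7993 - (70 - I*√5822/3) = 7993 + (-70 + I*√5822/3) = 7923 + I*√5822/3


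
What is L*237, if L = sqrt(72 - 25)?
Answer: 237*sqrt(47) ≈ 1624.8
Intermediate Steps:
L = sqrt(47) ≈ 6.8557
L*237 = sqrt(47)*237 = 237*sqrt(47)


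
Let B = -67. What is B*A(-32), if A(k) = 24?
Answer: -1608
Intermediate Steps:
B*A(-32) = -67*24 = -1608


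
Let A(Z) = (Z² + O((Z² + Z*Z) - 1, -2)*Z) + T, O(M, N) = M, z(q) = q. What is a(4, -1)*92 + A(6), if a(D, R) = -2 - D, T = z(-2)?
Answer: -92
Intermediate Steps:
T = -2
A(Z) = -2 + Z² + Z*(-1 + 2*Z²) (A(Z) = (Z² + ((Z² + Z*Z) - 1)*Z) - 2 = (Z² + ((Z² + Z²) - 1)*Z) - 2 = (Z² + (2*Z² - 1)*Z) - 2 = (Z² + (-1 + 2*Z²)*Z) - 2 = (Z² + Z*(-1 + 2*Z²)) - 2 = -2 + Z² + Z*(-1 + 2*Z²))
a(4, -1)*92 + A(6) = (-2 - 1*4)*92 + (-2 + 6² - 1*6 + 2*6³) = (-2 - 4)*92 + (-2 + 36 - 6 + 2*216) = -6*92 + (-2 + 36 - 6 + 432) = -552 + 460 = -92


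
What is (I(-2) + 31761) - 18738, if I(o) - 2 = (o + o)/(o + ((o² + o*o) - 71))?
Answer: 846629/65 ≈ 13025.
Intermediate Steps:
I(o) = 2 + 2*o/(-71 + o + 2*o²) (I(o) = 2 + (o + o)/(o + ((o² + o*o) - 71)) = 2 + (2*o)/(o + ((o² + o²) - 71)) = 2 + (2*o)/(o + (2*o² - 71)) = 2 + (2*o)/(o + (-71 + 2*o²)) = 2 + (2*o)/(-71 + o + 2*o²) = 2 + 2*o/(-71 + o + 2*o²))
(I(-2) + 31761) - 18738 = (2*(-71 + 2*(-2) + 2*(-2)²)/(-71 - 2 + 2*(-2)²) + 31761) - 18738 = (2*(-71 - 4 + 2*4)/(-71 - 2 + 2*4) + 31761) - 18738 = (2*(-71 - 4 + 8)/(-71 - 2 + 8) + 31761) - 18738 = (2*(-67)/(-65) + 31761) - 18738 = (2*(-1/65)*(-67) + 31761) - 18738 = (134/65 + 31761) - 18738 = 2064599/65 - 18738 = 846629/65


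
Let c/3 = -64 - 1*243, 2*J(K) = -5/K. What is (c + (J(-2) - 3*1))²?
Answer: 13623481/16 ≈ 8.5147e+5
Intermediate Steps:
J(K) = -5/(2*K) (J(K) = (-5/K)/2 = -5/(2*K))
c = -921 (c = 3*(-64 - 1*243) = 3*(-64 - 243) = 3*(-307) = -921)
(c + (J(-2) - 3*1))² = (-921 + (-5/2/(-2) - 3*1))² = (-921 + (-5/2*(-½) - 3))² = (-921 + (5/4 - 3))² = (-921 - 7/4)² = (-3691/4)² = 13623481/16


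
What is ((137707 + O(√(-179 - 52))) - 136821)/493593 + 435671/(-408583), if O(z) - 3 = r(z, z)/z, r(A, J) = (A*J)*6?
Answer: -214680925616/201673708719 + 2*I*√231/164531 ≈ -1.0645 + 0.00018475*I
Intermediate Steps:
r(A, J) = 6*A*J
O(z) = 3 + 6*z (O(z) = 3 + (6*z*z)/z = 3 + (6*z²)/z = 3 + 6*z)
((137707 + O(√(-179 - 52))) - 136821)/493593 + 435671/(-408583) = ((137707 + (3 + 6*√(-179 - 52))) - 136821)/493593 + 435671/(-408583) = ((137707 + (3 + 6*√(-231))) - 136821)*(1/493593) + 435671*(-1/408583) = ((137707 + (3 + 6*(I*√231))) - 136821)*(1/493593) - 435671/408583 = ((137707 + (3 + 6*I*√231)) - 136821)*(1/493593) - 435671/408583 = ((137710 + 6*I*√231) - 136821)*(1/493593) - 435671/408583 = (889 + 6*I*√231)*(1/493593) - 435671/408583 = (889/493593 + 2*I*√231/164531) - 435671/408583 = -214680925616/201673708719 + 2*I*√231/164531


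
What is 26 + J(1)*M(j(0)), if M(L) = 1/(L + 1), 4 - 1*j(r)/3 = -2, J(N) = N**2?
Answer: 495/19 ≈ 26.053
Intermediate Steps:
j(r) = 18 (j(r) = 12 - 3*(-2) = 12 + 6 = 18)
M(L) = 1/(1 + L)
26 + J(1)*M(j(0)) = 26 + 1**2/(1 + 18) = 26 + 1/19 = 495/19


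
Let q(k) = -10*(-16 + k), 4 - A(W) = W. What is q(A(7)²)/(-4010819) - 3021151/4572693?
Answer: -12117609921179/18340243965567 ≈ -0.66071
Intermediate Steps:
A(W) = 4 - W
q(k) = 160 - 10*k
q(A(7)²)/(-4010819) - 3021151/4572693 = (160 - 10*(4 - 1*7)²)/(-4010819) - 3021151/4572693 = (160 - 10*(4 - 7)²)*(-1/4010819) - 3021151*1/4572693 = (160 - 10*(-3)²)*(-1/4010819) - 3021151/4572693 = (160 - 10*9)*(-1/4010819) - 3021151/4572693 = (160 - 90)*(-1/4010819) - 3021151/4572693 = 70*(-1/4010819) - 3021151/4572693 = -70/4010819 - 3021151/4572693 = -12117609921179/18340243965567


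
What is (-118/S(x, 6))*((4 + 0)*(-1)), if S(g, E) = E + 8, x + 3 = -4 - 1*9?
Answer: 236/7 ≈ 33.714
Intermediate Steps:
x = -16 (x = -3 + (-4 - 1*9) = -3 + (-4 - 9) = -3 - 13 = -16)
S(g, E) = 8 + E
(-118/S(x, 6))*((4 + 0)*(-1)) = (-118/(8 + 6))*((4 + 0)*(-1)) = (-118/14)*(4*(-1)) = -118*1/14*(-4) = -59/7*(-4) = 236/7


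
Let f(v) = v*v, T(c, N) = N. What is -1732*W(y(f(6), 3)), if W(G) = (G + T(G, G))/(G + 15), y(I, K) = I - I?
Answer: 0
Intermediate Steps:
f(v) = v²
y(I, K) = 0
W(G) = 2*G/(15 + G) (W(G) = (G + G)/(G + 15) = (2*G)/(15 + G) = 2*G/(15 + G))
-1732*W(y(f(6), 3)) = -3464*0/(15 + 0) = -3464*0/15 = -1732*0 = 0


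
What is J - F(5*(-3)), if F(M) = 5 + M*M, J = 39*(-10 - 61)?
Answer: -2999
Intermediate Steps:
J = -2769 (J = 39*(-71) = -2769)
F(M) = 5 + M²
J - F(5*(-3)) = -2769 - (5 + (5*(-3))²) = -2769 - (5 + (-15)²) = -2769 - (5 + 225) = -2769 - 1*230 = -2769 - 230 = -2999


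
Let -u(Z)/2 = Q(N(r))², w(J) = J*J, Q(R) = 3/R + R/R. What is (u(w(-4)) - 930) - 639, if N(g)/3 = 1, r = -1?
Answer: -1577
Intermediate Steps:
N(g) = 3 (N(g) = 3*1 = 3)
Q(R) = 1 + 3/R (Q(R) = 3/R + 1 = 1 + 3/R)
w(J) = J²
u(Z) = -8 (u(Z) = -2*(3 + 3)²/9 = -2*((⅓)*6)² = -2*2² = -2*4 = -8)
(u(w(-4)) - 930) - 639 = (-8 - 930) - 639 = -938 - 639 = -1577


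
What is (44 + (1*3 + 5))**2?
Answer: 2704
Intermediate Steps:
(44 + (1*3 + 5))**2 = (44 + (3 + 5))**2 = (44 + 8)**2 = 52**2 = 2704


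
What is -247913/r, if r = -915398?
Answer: 247913/915398 ≈ 0.27083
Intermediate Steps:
-247913/r = -247913/(-915398) = -247913*(-1/915398) = 247913/915398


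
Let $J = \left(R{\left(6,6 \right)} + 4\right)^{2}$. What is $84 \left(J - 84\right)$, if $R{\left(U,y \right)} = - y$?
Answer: $-6720$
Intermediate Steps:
$J = 4$ ($J = \left(\left(-1\right) 6 + 4\right)^{2} = \left(-6 + 4\right)^{2} = \left(-2\right)^{2} = 4$)
$84 \left(J - 84\right) = 84 \left(4 - 84\right) = 84 \left(-80\right) = -6720$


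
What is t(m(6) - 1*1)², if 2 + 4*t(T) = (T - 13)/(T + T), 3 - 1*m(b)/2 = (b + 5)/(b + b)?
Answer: 18225/23104 ≈ 0.78882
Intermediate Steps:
m(b) = 6 - (5 + b)/b (m(b) = 6 - 2*(b + 5)/(b + b) = 6 - 2*(5 + b)/(2*b) = 6 - 2*(5 + b)*1/(2*b) = 6 - (5 + b)/b)
t(T) = -½ + (-13 + T)/(8*T) (t(T) = -½ + ((T - 13)/(T + T))/4 = -½ + ((-13 + T)/((2*T)))/4 = -½ + ((-13 + T)*(1/(2*T)))/4 = -½ + ((-13 + T)/(2*T))/4 = -½ + (-13 + T)/(8*T))
t(m(6) - 1*1)² = ((-13 - 3*((5 - 5/6) - 1*1))/(8*((5 - 5/6) - 1*1)))² = ((-13 - 3*((5 - 5*⅙) - 1))/(8*((5 - 5*⅙) - 1)))² = ((-13 - 3*((5 - ⅚) - 1))/(8*((5 - ⅚) - 1)))² = ((-13 - 3*(25/6 - 1))/(8*(25/6 - 1)))² = ((-13 - 3*19/6)/(8*(19/6)))² = ((⅛)*(6/19)*(-13 - 19/2))² = ((⅛)*(6/19)*(-45/2))² = (-135/152)² = 18225/23104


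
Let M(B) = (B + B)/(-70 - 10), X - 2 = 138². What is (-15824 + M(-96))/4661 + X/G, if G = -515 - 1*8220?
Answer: -226975082/40713835 ≈ -5.5749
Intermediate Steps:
X = 19046 (X = 2 + 138² = 2 + 19044 = 19046)
M(B) = -B/40 (M(B) = (2*B)/(-80) = (2*B)*(-1/80) = -B/40)
G = -8735 (G = -515 - 8220 = -8735)
(-15824 + M(-96))/4661 + X/G = (-15824 - 1/40*(-96))/4661 + 19046/(-8735) = (-15824 + 12/5)*(1/4661) + 19046*(-1/8735) = -79108/5*1/4661 - 19046/8735 = -79108/23305 - 19046/8735 = -226975082/40713835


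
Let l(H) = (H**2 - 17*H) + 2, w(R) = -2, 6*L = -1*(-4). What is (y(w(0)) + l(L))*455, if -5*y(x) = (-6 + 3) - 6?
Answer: -29029/9 ≈ -3225.4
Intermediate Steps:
L = 2/3 (L = (-1*(-4))/6 = (1/6)*4 = 2/3 ≈ 0.66667)
y(x) = 9/5 (y(x) = -((-6 + 3) - 6)/5 = -(-3 - 6)/5 = -1/5*(-9) = 9/5)
l(H) = 2 + H**2 - 17*H
(y(w(0)) + l(L))*455 = (9/5 + (2 + (2/3)**2 - 17*2/3))*455 = (9/5 + (2 + 4/9 - 34/3))*455 = (9/5 - 80/9)*455 = -319/45*455 = -29029/9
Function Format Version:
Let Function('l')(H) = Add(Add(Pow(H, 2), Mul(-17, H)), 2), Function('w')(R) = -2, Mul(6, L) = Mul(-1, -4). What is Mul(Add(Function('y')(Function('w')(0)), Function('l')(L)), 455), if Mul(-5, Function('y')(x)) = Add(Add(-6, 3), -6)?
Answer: Rational(-29029, 9) ≈ -3225.4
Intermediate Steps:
L = Rational(2, 3) (L = Mul(Rational(1, 6), Mul(-1, -4)) = Mul(Rational(1, 6), 4) = Rational(2, 3) ≈ 0.66667)
Function('y')(x) = Rational(9, 5) (Function('y')(x) = Mul(Rational(-1, 5), Add(Add(-6, 3), -6)) = Mul(Rational(-1, 5), Add(-3, -6)) = Mul(Rational(-1, 5), -9) = Rational(9, 5))
Function('l')(H) = Add(2, Pow(H, 2), Mul(-17, H))
Mul(Add(Function('y')(Function('w')(0)), Function('l')(L)), 455) = Mul(Add(Rational(9, 5), Add(2, Pow(Rational(2, 3), 2), Mul(-17, Rational(2, 3)))), 455) = Mul(Add(Rational(9, 5), Add(2, Rational(4, 9), Rational(-34, 3))), 455) = Mul(Add(Rational(9, 5), Rational(-80, 9)), 455) = Mul(Rational(-319, 45), 455) = Rational(-29029, 9)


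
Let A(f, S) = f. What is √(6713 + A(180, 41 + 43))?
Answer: √6893 ≈ 83.024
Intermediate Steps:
√(6713 + A(180, 41 + 43)) = √(6713 + 180) = √6893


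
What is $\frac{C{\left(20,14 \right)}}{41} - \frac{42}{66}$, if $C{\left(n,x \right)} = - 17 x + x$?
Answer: $- \frac{2751}{451} \approx -6.0998$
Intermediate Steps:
$C{\left(n,x \right)} = - 16 x$
$\frac{C{\left(20,14 \right)}}{41} - \frac{42}{66} = \frac{\left(-16\right) 14}{41} - \frac{42}{66} = \left(-224\right) \frac{1}{41} - \frac{7}{11} = - \frac{224}{41} - \frac{7}{11} = - \frac{2751}{451}$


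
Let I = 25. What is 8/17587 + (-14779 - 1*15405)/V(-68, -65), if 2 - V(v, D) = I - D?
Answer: 6032349/17587 ≈ 343.00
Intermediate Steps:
V(v, D) = -23 + D (V(v, D) = 2 - (25 - D) = 2 + (-25 + D) = -23 + D)
8/17587 + (-14779 - 1*15405)/V(-68, -65) = 8/17587 + (-14779 - 1*15405)/(-23 - 65) = 8*(1/17587) + (-14779 - 15405)/(-88) = 8/17587 - 30184*(-1/88) = 8/17587 + 343 = 6032349/17587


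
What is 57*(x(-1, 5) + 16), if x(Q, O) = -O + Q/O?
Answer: 3078/5 ≈ 615.60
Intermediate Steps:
57*(x(-1, 5) + 16) = 57*((-1*5 - 1/5) + 16) = 57*((-5 - 1*⅕) + 16) = 57*((-5 - ⅕) + 16) = 57*(-26/5 + 16) = 57*(54/5) = 3078/5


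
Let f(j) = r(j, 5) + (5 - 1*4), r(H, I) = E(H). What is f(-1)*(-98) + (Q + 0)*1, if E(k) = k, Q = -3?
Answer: -3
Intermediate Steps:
r(H, I) = H
f(j) = 1 + j (f(j) = j + (5 - 1*4) = j + (5 - 4) = j + 1 = 1 + j)
f(-1)*(-98) + (Q + 0)*1 = (1 - 1)*(-98) + (-3 + 0)*1 = 0*(-98) - 3*1 = 0 - 3 = -3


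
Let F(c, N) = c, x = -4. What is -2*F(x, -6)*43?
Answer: 344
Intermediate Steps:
-2*F(x, -6)*43 = -2*(-4)*43 = 8*43 = 344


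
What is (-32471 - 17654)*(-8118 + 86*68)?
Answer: 113783750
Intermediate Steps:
(-32471 - 17654)*(-8118 + 86*68) = -50125*(-8118 + 5848) = -50125*(-2270) = 113783750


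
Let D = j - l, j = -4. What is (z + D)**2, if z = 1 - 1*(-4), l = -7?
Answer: 64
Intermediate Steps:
z = 5 (z = 1 + 4 = 5)
D = 3 (D = -4 - 1*(-7) = -4 + 7 = 3)
(z + D)**2 = (5 + 3)**2 = 8**2 = 64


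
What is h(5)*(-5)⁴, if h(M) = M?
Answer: 3125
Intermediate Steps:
h(5)*(-5)⁴ = 5*(-5)⁴ = 5*625 = 3125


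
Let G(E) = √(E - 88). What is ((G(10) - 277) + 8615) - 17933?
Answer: -9595 + I*√78 ≈ -9595.0 + 8.8318*I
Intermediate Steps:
G(E) = √(-88 + E)
((G(10) - 277) + 8615) - 17933 = ((√(-88 + 10) - 277) + 8615) - 17933 = ((√(-78) - 277) + 8615) - 17933 = ((I*√78 - 277) + 8615) - 17933 = ((-277 + I*√78) + 8615) - 17933 = (8338 + I*√78) - 17933 = -9595 + I*√78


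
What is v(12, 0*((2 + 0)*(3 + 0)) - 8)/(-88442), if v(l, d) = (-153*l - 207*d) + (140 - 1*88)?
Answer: 64/44221 ≈ 0.0014473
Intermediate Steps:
v(l, d) = 52 - 207*d - 153*l (v(l, d) = (-207*d - 153*l) + (140 - 88) = (-207*d - 153*l) + 52 = 52 - 207*d - 153*l)
v(12, 0*((2 + 0)*(3 + 0)) - 8)/(-88442) = (52 - 207*(0*((2 + 0)*(3 + 0)) - 8) - 153*12)/(-88442) = (52 - 207*(0*(2*3) - 8) - 1836)*(-1/88442) = (52 - 207*(0*6 - 8) - 1836)*(-1/88442) = (52 - 207*(0 - 8) - 1836)*(-1/88442) = (52 - 207*(-8) - 1836)*(-1/88442) = (52 + 1656 - 1836)*(-1/88442) = -128*(-1/88442) = 64/44221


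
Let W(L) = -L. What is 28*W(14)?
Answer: -392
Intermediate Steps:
28*W(14) = 28*(-1*14) = 28*(-14) = -392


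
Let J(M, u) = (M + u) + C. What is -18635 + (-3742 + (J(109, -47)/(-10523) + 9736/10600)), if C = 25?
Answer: -311989260359/13942975 ≈ -22376.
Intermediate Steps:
J(M, u) = 25 + M + u (J(M, u) = (M + u) + 25 = 25 + M + u)
-18635 + (-3742 + (J(109, -47)/(-10523) + 9736/10600)) = -18635 + (-3742 + ((25 + 109 - 47)/(-10523) + 9736/10600)) = -18635 + (-3742 + (87*(-1/10523) + 9736*(1/10600))) = -18635 + (-3742 + (-87/10523 + 1217/1325)) = -18635 + (-3742 + 12691216/13942975) = -18635 - 52161921234/13942975 = -311989260359/13942975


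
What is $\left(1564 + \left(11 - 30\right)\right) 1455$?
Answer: $2247975$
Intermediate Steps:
$\left(1564 + \left(11 - 30\right)\right) 1455 = \left(1564 - 19\right) 1455 = 1545 \cdot 1455 = 2247975$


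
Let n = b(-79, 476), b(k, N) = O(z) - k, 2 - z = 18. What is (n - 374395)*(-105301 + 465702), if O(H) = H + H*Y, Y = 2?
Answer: -134921159964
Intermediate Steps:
z = -16 (z = 2 - 1*18 = 2 - 18 = -16)
O(H) = 3*H (O(H) = H + H*2 = H + 2*H = 3*H)
b(k, N) = -48 - k (b(k, N) = 3*(-16) - k = -48 - k)
n = 31 (n = -48 - 1*(-79) = -48 + 79 = 31)
(n - 374395)*(-105301 + 465702) = (31 - 374395)*(-105301 + 465702) = -374364*360401 = -134921159964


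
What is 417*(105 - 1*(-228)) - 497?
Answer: 138364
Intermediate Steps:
417*(105 - 1*(-228)) - 497 = 417*(105 + 228) - 497 = 417*333 - 497 = 138861 - 497 = 138364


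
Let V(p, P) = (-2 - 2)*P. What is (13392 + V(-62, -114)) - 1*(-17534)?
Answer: 31382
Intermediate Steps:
V(p, P) = -4*P
(13392 + V(-62, -114)) - 1*(-17534) = (13392 - 4*(-114)) - 1*(-17534) = (13392 + 456) + 17534 = 13848 + 17534 = 31382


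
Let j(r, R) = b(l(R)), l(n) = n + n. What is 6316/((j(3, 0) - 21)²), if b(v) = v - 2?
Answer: 6316/529 ≈ 11.940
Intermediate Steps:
l(n) = 2*n
b(v) = -2 + v
j(r, R) = -2 + 2*R
6316/((j(3, 0) - 21)²) = 6316/(((-2 + 2*0) - 21)²) = 6316/(((-2 + 0) - 21)²) = 6316/((-2 - 21)²) = 6316/((-23)²) = 6316/529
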